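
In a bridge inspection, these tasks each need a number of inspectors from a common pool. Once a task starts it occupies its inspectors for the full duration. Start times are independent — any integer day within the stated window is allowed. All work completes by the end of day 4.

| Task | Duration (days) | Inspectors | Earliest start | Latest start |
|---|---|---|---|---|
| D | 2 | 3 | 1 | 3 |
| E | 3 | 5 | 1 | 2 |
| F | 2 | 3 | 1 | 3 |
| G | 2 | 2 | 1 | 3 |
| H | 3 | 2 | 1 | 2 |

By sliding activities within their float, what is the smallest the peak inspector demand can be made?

12

Early-start (D@1, E@1, F@1, G@1, H@1) gives peak 15: d1:15  d2:15  d3:7  d4:0.
Shift F→3.
Schedule D@1, E@1, F@3, G@1, H@1: d1:12  d2:12  d3:10  d4:3 — peak 12.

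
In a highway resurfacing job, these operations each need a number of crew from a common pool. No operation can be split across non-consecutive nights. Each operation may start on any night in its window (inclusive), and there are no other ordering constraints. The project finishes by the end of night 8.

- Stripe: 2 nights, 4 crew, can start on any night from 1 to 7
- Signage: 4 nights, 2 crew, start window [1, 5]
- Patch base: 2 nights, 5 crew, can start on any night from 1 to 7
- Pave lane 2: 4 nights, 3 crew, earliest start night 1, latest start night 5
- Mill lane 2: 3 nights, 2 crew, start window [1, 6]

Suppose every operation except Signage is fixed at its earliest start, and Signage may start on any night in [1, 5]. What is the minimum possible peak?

Signage@1: n1:16  n2:16  n3:7  n4:5  n5:0  n6:0  n7:0  n8:0 → peak 16
Signage@2: n1:14  n2:16  n3:7  n4:5  n5:2  n6:0  n7:0  n8:0 → peak 16
Signage@3: n1:14  n2:14  n3:7  n4:5  n5:2  n6:2  n7:0  n8:0 → peak 14
Signage@4: n1:14  n2:14  n3:5  n4:5  n5:2  n6:2  n7:2  n8:0 → peak 14
Signage@5: n1:14  n2:14  n3:5  n4:3  n5:2  n6:2  n7:2  n8:2 → peak 14
Best is Signage@3, peak 14.

14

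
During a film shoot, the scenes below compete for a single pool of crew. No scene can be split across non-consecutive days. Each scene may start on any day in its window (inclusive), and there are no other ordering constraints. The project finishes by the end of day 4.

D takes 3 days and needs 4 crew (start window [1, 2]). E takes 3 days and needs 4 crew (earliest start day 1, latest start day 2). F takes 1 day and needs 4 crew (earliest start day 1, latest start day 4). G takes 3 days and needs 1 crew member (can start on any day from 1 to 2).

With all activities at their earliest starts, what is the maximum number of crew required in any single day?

13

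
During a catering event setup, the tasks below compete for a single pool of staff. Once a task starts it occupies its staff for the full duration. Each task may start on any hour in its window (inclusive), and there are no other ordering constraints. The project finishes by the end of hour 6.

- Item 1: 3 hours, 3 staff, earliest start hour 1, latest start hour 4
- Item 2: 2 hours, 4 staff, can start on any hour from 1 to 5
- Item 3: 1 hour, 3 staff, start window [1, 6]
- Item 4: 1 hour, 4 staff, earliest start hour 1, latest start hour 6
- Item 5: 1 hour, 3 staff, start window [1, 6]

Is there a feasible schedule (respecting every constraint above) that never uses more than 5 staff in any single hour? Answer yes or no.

no

The minimum achievable peak is 6; 5 < 6, so no feasible schedule stays within the cap.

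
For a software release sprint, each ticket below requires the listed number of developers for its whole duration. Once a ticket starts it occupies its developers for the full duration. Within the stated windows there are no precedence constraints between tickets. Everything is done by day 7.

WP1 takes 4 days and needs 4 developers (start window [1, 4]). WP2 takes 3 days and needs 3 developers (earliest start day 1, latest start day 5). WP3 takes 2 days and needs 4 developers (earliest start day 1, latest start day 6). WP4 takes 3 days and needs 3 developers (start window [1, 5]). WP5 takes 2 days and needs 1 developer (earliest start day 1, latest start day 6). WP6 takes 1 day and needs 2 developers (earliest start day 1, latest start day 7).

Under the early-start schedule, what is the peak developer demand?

Early-start schedule: WP1@1, WP2@1, WP3@1, WP4@1, WP5@1, WP6@1.
Load per day: day 1: 17, day 2: 15, day 3: 10, day 4: 4, day 5: 0, day 6: 0, day 7: 0.
Peak is 17.

17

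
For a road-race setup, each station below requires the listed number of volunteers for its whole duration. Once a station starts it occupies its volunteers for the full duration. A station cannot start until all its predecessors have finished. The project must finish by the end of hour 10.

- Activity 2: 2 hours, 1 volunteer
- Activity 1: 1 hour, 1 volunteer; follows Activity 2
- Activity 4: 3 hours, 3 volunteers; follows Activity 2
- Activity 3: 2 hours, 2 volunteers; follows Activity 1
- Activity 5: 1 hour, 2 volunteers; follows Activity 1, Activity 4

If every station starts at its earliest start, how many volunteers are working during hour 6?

2

At early start, hour 6 has: Activity 5.
Demand: 2 = 2.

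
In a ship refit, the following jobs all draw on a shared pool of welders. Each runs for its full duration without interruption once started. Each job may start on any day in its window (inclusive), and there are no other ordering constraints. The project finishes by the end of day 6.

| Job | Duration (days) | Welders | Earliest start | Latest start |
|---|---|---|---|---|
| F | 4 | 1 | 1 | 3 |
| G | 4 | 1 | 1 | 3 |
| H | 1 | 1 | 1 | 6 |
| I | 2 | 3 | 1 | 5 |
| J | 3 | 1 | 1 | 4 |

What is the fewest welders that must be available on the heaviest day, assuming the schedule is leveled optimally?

3

Early-start (F@1, G@1, H@1, I@1, J@1) gives peak 7: d1:7  d2:6  d3:3  d4:2  d5:0  d6:0.
Shift I→5, J→2.
Schedule F@1, G@1, H@1, I@5, J@2: d1:3  d2:3  d3:3  d4:3  d5:3  d6:3 — peak 3.
Total welder-days = 18 over 6 days ⇒ peak ≥ ⌈18/6⌉ = 3, so 3 is optimal.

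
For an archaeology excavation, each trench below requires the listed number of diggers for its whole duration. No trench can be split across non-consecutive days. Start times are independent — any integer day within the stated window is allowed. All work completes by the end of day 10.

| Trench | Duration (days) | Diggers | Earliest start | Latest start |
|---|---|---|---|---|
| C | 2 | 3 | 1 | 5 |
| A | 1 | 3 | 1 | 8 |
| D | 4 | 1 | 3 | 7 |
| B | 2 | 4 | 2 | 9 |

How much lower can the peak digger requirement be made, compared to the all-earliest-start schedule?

Early-start peak: d1:6  d2:7  d3:5  d4:1  d5:1  d6:1  d7:0  d8:0  d9:0  d10:0 ⇒ 7.
Leveled (C@1, A@3, D@3, B@7): d1:3  d2:3  d3:4  d4:1  d5:1  d6:1  d7:4  d8:4  d9:0  d10:0 ⇒ 4.
Reduction 7 − 4 = 3.

3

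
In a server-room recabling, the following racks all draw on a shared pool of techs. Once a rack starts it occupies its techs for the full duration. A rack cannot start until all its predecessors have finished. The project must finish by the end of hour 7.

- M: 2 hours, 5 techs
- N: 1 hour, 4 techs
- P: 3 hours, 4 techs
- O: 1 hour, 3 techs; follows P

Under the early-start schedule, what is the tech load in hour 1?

13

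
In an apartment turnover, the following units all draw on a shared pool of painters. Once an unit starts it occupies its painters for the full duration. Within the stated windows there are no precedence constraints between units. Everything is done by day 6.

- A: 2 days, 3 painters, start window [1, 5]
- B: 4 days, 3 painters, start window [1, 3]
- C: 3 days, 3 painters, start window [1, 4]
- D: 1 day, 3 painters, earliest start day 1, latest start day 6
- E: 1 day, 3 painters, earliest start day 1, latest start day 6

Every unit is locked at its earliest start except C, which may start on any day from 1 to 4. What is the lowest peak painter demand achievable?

C@1: d1:15  d2:9  d3:6  d4:3  d5:0  d6:0 → peak 15
C@2: d1:12  d2:9  d3:6  d4:6  d5:0  d6:0 → peak 12
C@3: d1:12  d2:6  d3:6  d4:6  d5:3  d6:0 → peak 12
C@4: d1:12  d2:6  d3:3  d4:6  d5:3  d6:3 → peak 12
Best is C@2, peak 12.

12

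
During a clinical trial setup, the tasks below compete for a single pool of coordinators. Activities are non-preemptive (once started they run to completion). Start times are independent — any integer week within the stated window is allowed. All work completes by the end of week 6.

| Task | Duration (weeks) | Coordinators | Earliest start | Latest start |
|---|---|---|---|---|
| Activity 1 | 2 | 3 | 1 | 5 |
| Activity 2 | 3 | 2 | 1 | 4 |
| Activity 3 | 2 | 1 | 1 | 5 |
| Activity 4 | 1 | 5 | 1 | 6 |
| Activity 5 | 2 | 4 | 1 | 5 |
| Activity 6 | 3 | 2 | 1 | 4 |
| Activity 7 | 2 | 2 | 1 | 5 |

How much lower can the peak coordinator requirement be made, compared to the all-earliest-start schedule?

12

Early-start peak: w1:19  w2:14  w3:4  w4:0  w5:0  w6:0 ⇒ 19.
Leveled (Activity 1@1, Activity 2@1, Activity 3@3, Activity 4@4, Activity 5@5, Activity 6@1, Activity 7@5): w1:7  w2:7  w3:5  w4:6  w5:6  w6:6 ⇒ 7.
Reduction 19 − 7 = 12.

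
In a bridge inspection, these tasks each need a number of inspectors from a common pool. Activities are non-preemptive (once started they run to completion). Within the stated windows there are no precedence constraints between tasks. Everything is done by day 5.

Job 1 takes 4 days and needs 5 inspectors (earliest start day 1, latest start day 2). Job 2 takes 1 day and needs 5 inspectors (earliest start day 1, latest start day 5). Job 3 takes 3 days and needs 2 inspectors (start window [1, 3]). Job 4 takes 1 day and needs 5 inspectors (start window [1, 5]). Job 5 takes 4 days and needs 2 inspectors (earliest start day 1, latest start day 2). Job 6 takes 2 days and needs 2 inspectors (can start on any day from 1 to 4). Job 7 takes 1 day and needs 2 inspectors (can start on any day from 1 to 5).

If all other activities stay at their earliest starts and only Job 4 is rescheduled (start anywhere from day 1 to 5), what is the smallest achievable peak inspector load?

18

Job 4@1: d1:23  d2:11  d3:9  d4:7  d5:0 → peak 23
Job 4@2: d1:18  d2:16  d3:9  d4:7  d5:0 → peak 18
Job 4@3: d1:18  d2:11  d3:14  d4:7  d5:0 → peak 18
Job 4@4: d1:18  d2:11  d3:9  d4:12  d5:0 → peak 18
Job 4@5: d1:18  d2:11  d3:9  d4:7  d5:5 → peak 18
Best is Job 4@2, peak 18.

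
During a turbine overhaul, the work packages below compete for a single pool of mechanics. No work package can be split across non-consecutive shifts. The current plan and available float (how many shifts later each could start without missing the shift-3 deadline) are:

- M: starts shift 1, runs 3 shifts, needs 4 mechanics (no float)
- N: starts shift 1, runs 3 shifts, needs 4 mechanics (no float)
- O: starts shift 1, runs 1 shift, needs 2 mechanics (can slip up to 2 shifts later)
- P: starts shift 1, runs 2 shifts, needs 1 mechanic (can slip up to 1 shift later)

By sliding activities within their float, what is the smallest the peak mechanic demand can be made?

Early-start (M@1, N@1, O@1, P@1) gives peak 11: s1:11  s2:9  s3:8.
Shift P→2.
Schedule M@1, N@1, O@1, P@2: s1:10  s2:9  s3:9 — peak 10.
Total mechanic-shifts = 28 over 3 shifts ⇒ peak ≥ ⌈28/3⌉ = 10, so 10 is optimal.

10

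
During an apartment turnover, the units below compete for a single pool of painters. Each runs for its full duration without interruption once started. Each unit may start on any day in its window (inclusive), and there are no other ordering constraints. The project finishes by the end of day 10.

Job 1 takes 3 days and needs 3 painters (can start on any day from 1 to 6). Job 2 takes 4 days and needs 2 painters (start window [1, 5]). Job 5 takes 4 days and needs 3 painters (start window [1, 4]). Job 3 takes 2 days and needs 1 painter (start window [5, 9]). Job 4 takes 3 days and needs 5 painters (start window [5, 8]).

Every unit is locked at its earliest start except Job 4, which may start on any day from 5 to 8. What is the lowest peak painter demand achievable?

8

Job 4@5: d1:8  d2:8  d3:8  d4:5  d5:6  d6:6  d7:5  d8:0  d9:0  d10:0 → peak 8
Job 4@6: d1:8  d2:8  d3:8  d4:5  d5:1  d6:6  d7:5  d8:5  d9:0  d10:0 → peak 8
Job 4@7: d1:8  d2:8  d3:8  d4:5  d5:1  d6:1  d7:5  d8:5  d9:5  d10:0 → peak 8
Job 4@8: d1:8  d2:8  d3:8  d4:5  d5:1  d6:1  d7:0  d8:5  d9:5  d10:5 → peak 8
Best is Job 4@5, peak 8.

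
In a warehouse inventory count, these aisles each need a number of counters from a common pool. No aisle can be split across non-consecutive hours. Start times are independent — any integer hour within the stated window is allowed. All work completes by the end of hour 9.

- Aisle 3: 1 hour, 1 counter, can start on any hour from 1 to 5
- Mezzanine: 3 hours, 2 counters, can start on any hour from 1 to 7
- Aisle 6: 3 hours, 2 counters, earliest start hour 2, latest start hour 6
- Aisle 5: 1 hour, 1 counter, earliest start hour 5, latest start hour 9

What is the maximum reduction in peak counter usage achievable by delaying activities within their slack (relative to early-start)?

Early-start peak: h1:3  h2:4  h3:4  h4:2  h5:1  h6:0  h7:0  h8:0  h9:0 ⇒ 4.
Leveled (Aisle 3@1, Mezzanine@2, Aisle 6@5, Aisle 5@8): h1:1  h2:2  h3:2  h4:2  h5:2  h6:2  h7:2  h8:1  h9:0 ⇒ 2.
Reduction 4 − 2 = 2.

2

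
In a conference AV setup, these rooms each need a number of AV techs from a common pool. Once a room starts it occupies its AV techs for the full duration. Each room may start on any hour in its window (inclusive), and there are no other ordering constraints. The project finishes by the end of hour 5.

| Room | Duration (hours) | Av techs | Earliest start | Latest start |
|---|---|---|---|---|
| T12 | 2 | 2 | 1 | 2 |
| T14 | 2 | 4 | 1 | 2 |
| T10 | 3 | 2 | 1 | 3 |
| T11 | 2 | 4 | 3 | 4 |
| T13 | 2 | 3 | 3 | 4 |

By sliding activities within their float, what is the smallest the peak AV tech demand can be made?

8

Early-start (T12@1, T14@1, T10@1, T11@3, T13@3) gives peak 9: h1:8  h2:8  h3:9  h4:7  h5:0.
Shift T13→4.
Schedule T12@1, T14@1, T10@1, T11@3, T13@4: h1:8  h2:8  h3:6  h4:7  h5:3 — peak 8.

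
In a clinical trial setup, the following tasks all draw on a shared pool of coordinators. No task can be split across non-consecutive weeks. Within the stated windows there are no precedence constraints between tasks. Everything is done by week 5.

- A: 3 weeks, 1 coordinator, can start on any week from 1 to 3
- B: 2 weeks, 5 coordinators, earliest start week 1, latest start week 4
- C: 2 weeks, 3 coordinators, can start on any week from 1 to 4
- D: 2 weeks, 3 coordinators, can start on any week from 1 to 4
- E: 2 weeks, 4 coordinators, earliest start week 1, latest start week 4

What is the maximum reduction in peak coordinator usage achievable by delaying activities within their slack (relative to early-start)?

8

Early-start peak: w1:16  w2:16  w3:1  w4:0  w5:0 ⇒ 16.
Leveled (A@1, B@3, C@1, D@4, E@1): w1:8  w2:8  w3:6  w4:8  w5:3 ⇒ 8.
Reduction 16 − 8 = 8.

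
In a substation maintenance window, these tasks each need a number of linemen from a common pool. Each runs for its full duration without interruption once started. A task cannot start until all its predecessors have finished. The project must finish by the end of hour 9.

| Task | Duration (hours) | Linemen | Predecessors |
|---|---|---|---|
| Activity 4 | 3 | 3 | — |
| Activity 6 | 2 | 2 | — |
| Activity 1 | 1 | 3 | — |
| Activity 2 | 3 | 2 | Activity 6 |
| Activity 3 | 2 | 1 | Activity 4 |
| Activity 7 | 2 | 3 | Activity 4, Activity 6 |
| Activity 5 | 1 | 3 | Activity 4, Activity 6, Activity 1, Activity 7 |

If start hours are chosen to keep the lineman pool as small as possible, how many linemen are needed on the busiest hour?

5

Early-start (Activity 4@1, Activity 6@1, Activity 1@1, Activity 2@3, Activity 3@4, Activity 7@4, Activity 5@6) gives peak 8: h1:8  h2:5  h3:5  h4:6  h5:6  h6:3  h7:0  h8:0  h9:0.
Shift Activity 1→4, Activity 3→5, Activity 7→6, Activity 5→8.
Schedule Activity 4@1, Activity 6@1, Activity 1@4, Activity 2@3, Activity 3@5, Activity 7@6, Activity 5@8: h1:5  h2:5  h3:5  h4:5  h5:3  h6:4  h7:3  h8:3  h9:0 — peak 5.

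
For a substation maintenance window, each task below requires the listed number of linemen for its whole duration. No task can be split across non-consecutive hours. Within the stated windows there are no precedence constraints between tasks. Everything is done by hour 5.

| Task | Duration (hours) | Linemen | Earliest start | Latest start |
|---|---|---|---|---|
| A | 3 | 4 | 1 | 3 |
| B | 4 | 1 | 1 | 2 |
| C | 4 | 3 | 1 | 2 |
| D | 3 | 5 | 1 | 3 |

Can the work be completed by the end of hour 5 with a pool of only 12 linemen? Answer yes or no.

no

The minimum achievable peak is 13; 12 < 13, so no feasible schedule stays within the cap.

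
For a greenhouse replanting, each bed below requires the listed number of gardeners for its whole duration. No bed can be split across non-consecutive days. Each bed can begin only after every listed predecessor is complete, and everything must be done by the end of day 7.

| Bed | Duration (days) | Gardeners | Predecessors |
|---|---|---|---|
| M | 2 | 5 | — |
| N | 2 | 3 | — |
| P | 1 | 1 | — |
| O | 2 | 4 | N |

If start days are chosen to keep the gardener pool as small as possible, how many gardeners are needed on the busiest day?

Early-start (M@1, N@1, P@1, O@3) gives peak 9: d1:9  d2:8  d3:4  d4:4  d5:0  d6:0  d7:0.
Shift N→3, P→3, O→5.
Schedule M@1, N@3, P@3, O@5: d1:5  d2:5  d3:4  d4:3  d5:4  d6:4  d7:0 — peak 5.

5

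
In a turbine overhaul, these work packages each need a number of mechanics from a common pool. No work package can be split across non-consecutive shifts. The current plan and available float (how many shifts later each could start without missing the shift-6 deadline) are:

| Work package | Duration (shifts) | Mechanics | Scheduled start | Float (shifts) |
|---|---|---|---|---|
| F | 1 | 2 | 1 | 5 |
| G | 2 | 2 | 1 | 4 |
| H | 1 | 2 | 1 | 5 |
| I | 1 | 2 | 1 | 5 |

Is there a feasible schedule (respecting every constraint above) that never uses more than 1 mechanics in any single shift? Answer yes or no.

Total mechanic-shifts = 10; over 6 shifts the average is 10/6 > 1, so some shift must exceed 1.

no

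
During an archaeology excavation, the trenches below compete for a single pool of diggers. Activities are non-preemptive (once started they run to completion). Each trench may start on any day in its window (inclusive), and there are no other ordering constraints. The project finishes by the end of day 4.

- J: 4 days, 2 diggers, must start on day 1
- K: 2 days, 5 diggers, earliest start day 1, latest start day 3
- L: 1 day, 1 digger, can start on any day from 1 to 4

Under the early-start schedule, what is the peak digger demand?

Early-start schedule: J@1, K@1, L@1.
Load per day: day 1: 8, day 2: 7, day 3: 2, day 4: 2.
Peak is 8.

8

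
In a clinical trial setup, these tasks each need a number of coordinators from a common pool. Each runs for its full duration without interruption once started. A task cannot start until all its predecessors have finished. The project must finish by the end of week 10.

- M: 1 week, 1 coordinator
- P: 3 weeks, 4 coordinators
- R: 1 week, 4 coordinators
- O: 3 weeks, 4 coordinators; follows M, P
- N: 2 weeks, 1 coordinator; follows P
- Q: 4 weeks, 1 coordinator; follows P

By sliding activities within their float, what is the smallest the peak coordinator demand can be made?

Early-start (M@1, P@1, R@1, O@4, N@4, Q@4) gives peak 9: w1:9  w2:4  w3:4  w4:6  w5:6  w6:5  w7:1  w8:0  w9:0  w10:0.
Shift R→4, O→5, Q→6.
Schedule M@1, P@1, R@4, O@5, N@4, Q@6: w1:5  w2:4  w3:4  w4:5  w5:5  w6:5  w7:5  w8:1  w9:1  w10:0 — peak 5.

5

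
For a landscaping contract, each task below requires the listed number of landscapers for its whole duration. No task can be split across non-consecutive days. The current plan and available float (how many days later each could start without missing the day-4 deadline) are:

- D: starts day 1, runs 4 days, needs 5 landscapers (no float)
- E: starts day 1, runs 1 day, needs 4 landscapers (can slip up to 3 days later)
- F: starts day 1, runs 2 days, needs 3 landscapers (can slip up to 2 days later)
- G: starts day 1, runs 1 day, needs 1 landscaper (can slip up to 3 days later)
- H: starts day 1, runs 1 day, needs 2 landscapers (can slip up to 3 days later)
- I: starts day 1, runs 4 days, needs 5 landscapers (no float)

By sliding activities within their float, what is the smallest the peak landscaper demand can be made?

14

Early-start (D@1, E@1, F@1, G@1, H@1, I@1) gives peak 20: d1:20  d2:13  d3:10  d4:10.
Shift F→2, G→2, H→4.
Schedule D@1, E@1, F@2, G@2, H@4, I@1: d1:14  d2:14  d3:13  d4:12 — peak 14.
Total landscaper-days = 53 over 4 days ⇒ peak ≥ ⌈53/4⌉ = 14, so 14 is optimal.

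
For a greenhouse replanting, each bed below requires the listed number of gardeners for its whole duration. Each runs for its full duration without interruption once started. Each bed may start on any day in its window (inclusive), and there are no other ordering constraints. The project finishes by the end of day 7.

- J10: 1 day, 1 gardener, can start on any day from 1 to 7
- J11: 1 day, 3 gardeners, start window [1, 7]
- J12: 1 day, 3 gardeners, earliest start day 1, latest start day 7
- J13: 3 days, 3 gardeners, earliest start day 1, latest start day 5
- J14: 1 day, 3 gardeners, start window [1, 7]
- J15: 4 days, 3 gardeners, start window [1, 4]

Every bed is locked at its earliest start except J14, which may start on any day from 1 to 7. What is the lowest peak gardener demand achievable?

J14@1: d1:16  d2:6  d3:6  d4:3  d5:0  d6:0  d7:0 → peak 16
J14@2: d1:13  d2:9  d3:6  d4:3  d5:0  d6:0  d7:0 → peak 13
J14@3: d1:13  d2:6  d3:9  d4:3  d5:0  d6:0  d7:0 → peak 13
J14@4: d1:13  d2:6  d3:6  d4:6  d5:0  d6:0  d7:0 → peak 13
J14@5: d1:13  d2:6  d3:6  d4:3  d5:3  d6:0  d7:0 → peak 13
J14@6: d1:13  d2:6  d3:6  d4:3  d5:0  d6:3  d7:0 → peak 13
J14@7: d1:13  d2:6  d3:6  d4:3  d5:0  d6:0  d7:3 → peak 13
Best is J14@2, peak 13.

13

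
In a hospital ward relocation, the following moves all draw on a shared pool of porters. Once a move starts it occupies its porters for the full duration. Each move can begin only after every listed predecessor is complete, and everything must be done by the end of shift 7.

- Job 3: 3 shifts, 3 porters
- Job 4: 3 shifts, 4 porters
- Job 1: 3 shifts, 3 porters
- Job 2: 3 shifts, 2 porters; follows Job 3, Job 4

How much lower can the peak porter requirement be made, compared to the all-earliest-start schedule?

Early-start peak: s1:10  s2:10  s3:10  s4:2  s5:2  s6:2  s7:0 ⇒ 10.
Leveled (Job 3@1, Job 4@1, Job 1@4, Job 2@4): s1:7  s2:7  s3:7  s4:5  s5:5  s6:5  s7:0 ⇒ 7.
Reduction 10 − 7 = 3.

3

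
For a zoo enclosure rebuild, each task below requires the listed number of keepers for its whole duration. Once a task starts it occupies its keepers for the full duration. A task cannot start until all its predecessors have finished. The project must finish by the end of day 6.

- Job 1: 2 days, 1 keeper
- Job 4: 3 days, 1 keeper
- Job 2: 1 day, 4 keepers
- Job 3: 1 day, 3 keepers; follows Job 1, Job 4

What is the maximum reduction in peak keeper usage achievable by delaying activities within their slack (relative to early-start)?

Early-start peak: d1:6  d2:2  d3:1  d4:3  d5:0  d6:0 ⇒ 6.
Leveled (Job 1@1, Job 4@1, Job 2@4, Job 3@5): d1:2  d2:2  d3:1  d4:4  d5:3  d6:0 ⇒ 4.
Reduction 6 − 4 = 2.

2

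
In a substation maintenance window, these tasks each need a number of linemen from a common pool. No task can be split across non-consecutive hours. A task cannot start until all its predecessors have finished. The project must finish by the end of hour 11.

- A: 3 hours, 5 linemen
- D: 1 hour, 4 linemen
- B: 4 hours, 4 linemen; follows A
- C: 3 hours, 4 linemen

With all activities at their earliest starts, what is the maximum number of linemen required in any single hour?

13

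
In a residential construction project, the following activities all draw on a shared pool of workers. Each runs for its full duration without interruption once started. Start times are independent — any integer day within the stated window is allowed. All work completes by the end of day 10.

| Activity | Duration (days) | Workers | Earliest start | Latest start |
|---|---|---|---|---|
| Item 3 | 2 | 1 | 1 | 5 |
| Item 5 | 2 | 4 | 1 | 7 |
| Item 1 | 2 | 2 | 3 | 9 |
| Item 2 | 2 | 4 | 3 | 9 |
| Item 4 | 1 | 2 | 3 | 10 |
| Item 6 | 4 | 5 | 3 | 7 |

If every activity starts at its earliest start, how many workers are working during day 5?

5

At early start, day 5 has: Item 6.
Demand: 5 = 5.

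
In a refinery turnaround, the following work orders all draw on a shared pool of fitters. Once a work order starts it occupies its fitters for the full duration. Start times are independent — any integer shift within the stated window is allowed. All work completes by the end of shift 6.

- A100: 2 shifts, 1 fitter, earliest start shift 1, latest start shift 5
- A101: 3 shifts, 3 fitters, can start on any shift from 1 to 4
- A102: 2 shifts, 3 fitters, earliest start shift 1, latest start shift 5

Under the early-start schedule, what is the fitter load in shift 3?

3

At early start, shift 3 has: A101.
Demand: 3 = 3.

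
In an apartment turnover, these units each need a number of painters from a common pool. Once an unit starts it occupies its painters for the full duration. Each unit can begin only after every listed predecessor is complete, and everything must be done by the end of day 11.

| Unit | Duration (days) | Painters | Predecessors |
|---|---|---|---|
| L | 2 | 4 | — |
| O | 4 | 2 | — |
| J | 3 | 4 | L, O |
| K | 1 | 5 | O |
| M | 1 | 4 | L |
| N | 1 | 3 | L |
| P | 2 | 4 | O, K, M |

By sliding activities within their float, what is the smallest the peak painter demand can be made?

6

Early-start (L@1, O@1, J@5, K@5, M@3, N@3, P@6) gives peak 9: d1:6  d2:6  d3:9  d4:2  d5:9  d6:8  d7:8  d8:0  d9:0  d10:0  d11:0.
Shift K→8, N→4, P→9.
Schedule L@1, O@1, J@5, K@8, M@3, N@4, P@9: d1:6  d2:6  d3:6  d4:5  d5:4  d6:4  d7:4  d8:5  d9:4  d10:4  d11:0 — peak 6.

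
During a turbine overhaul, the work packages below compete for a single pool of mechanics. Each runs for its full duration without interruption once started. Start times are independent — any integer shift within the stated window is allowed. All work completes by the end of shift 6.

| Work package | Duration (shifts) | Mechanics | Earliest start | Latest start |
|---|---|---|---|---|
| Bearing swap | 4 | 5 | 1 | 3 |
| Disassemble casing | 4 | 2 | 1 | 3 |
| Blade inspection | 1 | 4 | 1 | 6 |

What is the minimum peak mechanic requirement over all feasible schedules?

Early-start (Bearing swap@1, Disassemble casing@1, Blade inspection@1) gives peak 11: s1:11  s2:7  s3:7  s4:7  s5:0  s6:0.
Shift Blade inspection→5.
Schedule Bearing swap@1, Disassemble casing@1, Blade inspection@5: s1:7  s2:7  s3:7  s4:7  s5:4  s6:0 — peak 7.

7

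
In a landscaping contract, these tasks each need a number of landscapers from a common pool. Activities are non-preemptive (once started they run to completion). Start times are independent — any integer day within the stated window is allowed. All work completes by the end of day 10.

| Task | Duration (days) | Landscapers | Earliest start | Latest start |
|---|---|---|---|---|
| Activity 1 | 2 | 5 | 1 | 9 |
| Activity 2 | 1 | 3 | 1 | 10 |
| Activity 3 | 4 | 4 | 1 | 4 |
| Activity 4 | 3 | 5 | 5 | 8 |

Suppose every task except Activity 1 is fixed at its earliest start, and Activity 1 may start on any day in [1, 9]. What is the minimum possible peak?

7

Activity 1@1: d1:12  d2:9  d3:4  d4:4  d5:5  d6:5  d7:5  d8:0  d9:0  d10:0 → peak 12
Activity 1@2: d1:7  d2:9  d3:9  d4:4  d5:5  d6:5  d7:5  d8:0  d9:0  d10:0 → peak 9
Activity 1@3: d1:7  d2:4  d3:9  d4:9  d5:5  d6:5  d7:5  d8:0  d9:0  d10:0 → peak 9
Activity 1@4: d1:7  d2:4  d3:4  d4:9  d5:10  d6:5  d7:5  d8:0  d9:0  d10:0 → peak 10
Activity 1@5: d1:7  d2:4  d3:4  d4:4  d5:10  d6:10  d7:5  d8:0  d9:0  d10:0 → peak 10
Activity 1@6: d1:7  d2:4  d3:4  d4:4  d5:5  d6:10  d7:10  d8:0  d9:0  d10:0 → peak 10
Activity 1@7: d1:7  d2:4  d3:4  d4:4  d5:5  d6:5  d7:10  d8:5  d9:0  d10:0 → peak 10
Activity 1@8: d1:7  d2:4  d3:4  d4:4  d5:5  d6:5  d7:5  d8:5  d9:5  d10:0 → peak 7
Activity 1@9: d1:7  d2:4  d3:4  d4:4  d5:5  d6:5  d7:5  d8:0  d9:5  d10:5 → peak 7
Best is Activity 1@8, peak 7.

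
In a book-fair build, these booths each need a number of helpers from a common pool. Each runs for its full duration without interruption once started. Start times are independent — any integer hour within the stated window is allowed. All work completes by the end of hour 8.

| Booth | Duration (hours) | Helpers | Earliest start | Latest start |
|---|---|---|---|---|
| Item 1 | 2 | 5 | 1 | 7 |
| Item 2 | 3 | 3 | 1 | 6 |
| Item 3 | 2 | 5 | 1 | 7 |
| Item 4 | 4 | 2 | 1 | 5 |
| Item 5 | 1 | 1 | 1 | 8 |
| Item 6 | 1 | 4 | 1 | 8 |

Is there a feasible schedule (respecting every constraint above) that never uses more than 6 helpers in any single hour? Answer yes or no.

yes

Schedule Item 1@1, Item 2@3, Item 3@7, Item 4@3, Item 5@1, Item 6@6: h1:6  h2:5  h3:5  h4:5  h5:5  h6:6  h7:5  h8:5 — peak 6 ≤ 6.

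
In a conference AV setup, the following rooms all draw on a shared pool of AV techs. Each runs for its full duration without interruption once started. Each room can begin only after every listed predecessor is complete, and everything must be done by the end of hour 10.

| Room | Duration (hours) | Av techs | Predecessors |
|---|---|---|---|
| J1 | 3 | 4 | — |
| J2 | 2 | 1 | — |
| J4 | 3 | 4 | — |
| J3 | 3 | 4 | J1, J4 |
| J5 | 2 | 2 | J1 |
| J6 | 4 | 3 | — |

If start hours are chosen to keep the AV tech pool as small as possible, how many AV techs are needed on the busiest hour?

Early-start (J1@1, J2@1, J4@1, J3@4, J5@4, J6@1) gives peak 12: h1:12  h2:12  h3:11  h4:9  h5:6  h6:4  h7:0  h8:0  h9:0  h10:0.
Shift J4→4, J3→7, J6→6.
Schedule J1@1, J2@1, J4@4, J3@7, J5@4, J6@6: h1:5  h2:5  h3:4  h4:6  h5:6  h6:7  h7:7  h8:7  h9:7  h10:0 — peak 7.

7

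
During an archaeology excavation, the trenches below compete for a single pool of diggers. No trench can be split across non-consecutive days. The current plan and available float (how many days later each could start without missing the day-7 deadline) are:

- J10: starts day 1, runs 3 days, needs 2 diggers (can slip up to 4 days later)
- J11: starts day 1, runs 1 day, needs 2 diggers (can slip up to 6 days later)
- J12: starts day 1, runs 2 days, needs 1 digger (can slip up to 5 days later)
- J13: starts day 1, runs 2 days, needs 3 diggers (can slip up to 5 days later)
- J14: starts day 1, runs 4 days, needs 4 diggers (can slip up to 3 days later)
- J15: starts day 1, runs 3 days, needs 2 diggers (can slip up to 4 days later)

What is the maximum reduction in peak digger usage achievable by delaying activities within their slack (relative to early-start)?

8

Early-start peak: d1:14  d2:12  d3:8  d4:4  d5:0  d6:0  d7:0 ⇒ 14.
Leveled (J10@1, J11@1, J12@1, J13@2, J14@4, J15@4): d1:5  d2:6  d3:5  d4:6  d5:6  d6:6  d7:4 ⇒ 6.
Reduction 14 − 6 = 8.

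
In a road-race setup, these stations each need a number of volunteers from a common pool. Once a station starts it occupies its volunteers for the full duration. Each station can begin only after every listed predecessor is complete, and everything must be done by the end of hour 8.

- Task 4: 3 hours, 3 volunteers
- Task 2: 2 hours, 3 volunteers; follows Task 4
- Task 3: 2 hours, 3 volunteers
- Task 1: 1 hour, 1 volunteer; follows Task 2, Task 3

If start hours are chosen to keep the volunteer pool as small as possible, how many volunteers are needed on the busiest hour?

3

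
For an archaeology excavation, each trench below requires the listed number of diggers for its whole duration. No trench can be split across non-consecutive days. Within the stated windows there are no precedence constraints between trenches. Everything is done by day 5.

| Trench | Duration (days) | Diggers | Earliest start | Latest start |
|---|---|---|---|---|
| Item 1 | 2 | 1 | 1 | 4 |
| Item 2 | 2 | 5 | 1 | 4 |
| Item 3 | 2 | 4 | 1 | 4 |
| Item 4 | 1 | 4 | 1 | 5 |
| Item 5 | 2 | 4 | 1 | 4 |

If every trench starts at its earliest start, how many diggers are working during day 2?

14

At early start, day 2 has: Item 1, Item 2, Item 3, Item 5.
Demand: 1 + 5 + 4 + 4 = 14.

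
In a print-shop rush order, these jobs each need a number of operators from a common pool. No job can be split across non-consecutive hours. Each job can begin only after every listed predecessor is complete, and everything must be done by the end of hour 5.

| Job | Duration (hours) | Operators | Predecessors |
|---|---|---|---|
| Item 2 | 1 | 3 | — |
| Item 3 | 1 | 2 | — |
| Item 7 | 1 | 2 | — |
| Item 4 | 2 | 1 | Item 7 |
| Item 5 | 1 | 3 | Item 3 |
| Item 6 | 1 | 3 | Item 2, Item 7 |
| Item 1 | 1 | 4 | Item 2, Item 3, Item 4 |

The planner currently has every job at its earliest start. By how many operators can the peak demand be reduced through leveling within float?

3

Early-start peak: h1:7  h2:7  h3:1  h4:4  h5:0 ⇒ 7.
Leveled (Item 2@1, Item 3@2, Item 7@2, Item 4@3, Item 5@3, Item 6@4, Item 1@5): h1:3  h2:4  h3:4  h4:4  h5:4 ⇒ 4.
Reduction 7 − 4 = 3.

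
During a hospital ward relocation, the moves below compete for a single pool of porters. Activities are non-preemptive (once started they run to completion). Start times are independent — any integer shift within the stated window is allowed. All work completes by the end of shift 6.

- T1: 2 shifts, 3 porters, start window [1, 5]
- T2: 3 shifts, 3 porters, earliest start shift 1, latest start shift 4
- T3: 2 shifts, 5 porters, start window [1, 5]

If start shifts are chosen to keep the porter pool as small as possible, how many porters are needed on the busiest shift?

6

Early-start (T1@1, T2@1, T3@1) gives peak 11: s1:11  s2:11  s3:3  s4:0  s5:0  s6:0.
Shift T3→4.
Schedule T1@1, T2@1, T3@4: s1:6  s2:6  s3:3  s4:5  s5:5  s6:0 — peak 6.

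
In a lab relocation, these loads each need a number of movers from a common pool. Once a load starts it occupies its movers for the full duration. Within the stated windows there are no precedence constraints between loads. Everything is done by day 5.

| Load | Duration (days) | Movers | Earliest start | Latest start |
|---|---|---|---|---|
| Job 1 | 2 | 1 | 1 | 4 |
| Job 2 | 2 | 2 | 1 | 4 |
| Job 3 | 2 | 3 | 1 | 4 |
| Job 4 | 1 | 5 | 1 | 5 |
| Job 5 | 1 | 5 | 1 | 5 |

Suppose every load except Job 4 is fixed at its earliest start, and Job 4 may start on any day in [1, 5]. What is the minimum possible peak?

11

Job 4@1: d1:16  d2:6  d3:0  d4:0  d5:0 → peak 16
Job 4@2: d1:11  d2:11  d3:0  d4:0  d5:0 → peak 11
Job 4@3: d1:11  d2:6  d3:5  d4:0  d5:0 → peak 11
Job 4@4: d1:11  d2:6  d3:0  d4:5  d5:0 → peak 11
Job 4@5: d1:11  d2:6  d3:0  d4:0  d5:5 → peak 11
Best is Job 4@2, peak 11.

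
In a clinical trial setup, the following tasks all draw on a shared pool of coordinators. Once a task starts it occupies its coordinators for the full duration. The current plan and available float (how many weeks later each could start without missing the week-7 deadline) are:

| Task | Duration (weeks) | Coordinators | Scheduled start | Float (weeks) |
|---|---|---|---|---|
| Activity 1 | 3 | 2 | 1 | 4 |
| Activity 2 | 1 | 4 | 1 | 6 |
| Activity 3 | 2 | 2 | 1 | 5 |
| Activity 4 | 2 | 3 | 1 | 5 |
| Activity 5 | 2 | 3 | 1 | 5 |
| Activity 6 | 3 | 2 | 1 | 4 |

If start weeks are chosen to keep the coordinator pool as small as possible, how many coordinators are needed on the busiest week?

Early-start (Activity 1@1, Activity 2@1, Activity 3@1, Activity 4@1, Activity 5@1, Activity 6@1) gives peak 16: w1:16  w2:12  w3:4  w4:0  w5:0  w6:0  w7:0.
Shift Activity 2→7, Activity 4→3, Activity 5→5, Activity 6→4.
Schedule Activity 1@1, Activity 2@7, Activity 3@1, Activity 4@3, Activity 5@5, Activity 6@4: w1:4  w2:4  w3:5  w4:5  w5:5  w6:5  w7:4 — peak 5.
Total coordinator-weeks = 32 over 7 weeks ⇒ peak ≥ ⌈32/7⌉ = 5, so 5 is optimal.

5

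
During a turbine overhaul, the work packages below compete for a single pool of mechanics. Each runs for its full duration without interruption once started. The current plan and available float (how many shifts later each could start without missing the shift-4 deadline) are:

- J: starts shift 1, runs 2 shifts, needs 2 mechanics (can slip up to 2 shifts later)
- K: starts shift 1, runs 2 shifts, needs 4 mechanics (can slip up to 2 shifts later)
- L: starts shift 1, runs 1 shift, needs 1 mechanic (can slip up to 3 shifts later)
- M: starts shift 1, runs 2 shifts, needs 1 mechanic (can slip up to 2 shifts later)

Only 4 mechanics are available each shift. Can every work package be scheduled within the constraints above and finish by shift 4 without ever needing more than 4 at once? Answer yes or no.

yes

Schedule J@1, K@3, L@1, M@1: s1:4  s2:3  s3:4  s4:4 — peak 4 ≤ 4.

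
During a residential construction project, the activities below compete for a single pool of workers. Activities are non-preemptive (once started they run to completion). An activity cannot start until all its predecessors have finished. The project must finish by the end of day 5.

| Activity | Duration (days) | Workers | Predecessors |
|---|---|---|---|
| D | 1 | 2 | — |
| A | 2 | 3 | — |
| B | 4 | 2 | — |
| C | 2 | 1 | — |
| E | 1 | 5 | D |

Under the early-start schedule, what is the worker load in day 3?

2

At early start, day 3 has: B.
Demand: 2 = 2.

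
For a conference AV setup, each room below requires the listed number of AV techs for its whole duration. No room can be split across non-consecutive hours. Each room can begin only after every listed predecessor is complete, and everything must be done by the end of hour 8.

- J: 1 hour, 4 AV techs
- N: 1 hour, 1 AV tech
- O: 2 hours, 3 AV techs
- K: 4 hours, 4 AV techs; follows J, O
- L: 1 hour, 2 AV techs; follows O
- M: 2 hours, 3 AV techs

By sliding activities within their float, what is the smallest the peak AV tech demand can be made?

6

Early-start (J@1, N@1, O@1, K@3, L@3, M@1) gives peak 11: h1:11  h2:6  h3:6  h4:4  h5:4  h6:4  h7:0  h8:0.
Shift O→2, K→4, L→4, M→2.
Schedule J@1, N@1, O@2, K@4, L@4, M@2: h1:5  h2:6  h3:6  h4:6  h5:4  h6:4  h7:4  h8:0 — peak 6.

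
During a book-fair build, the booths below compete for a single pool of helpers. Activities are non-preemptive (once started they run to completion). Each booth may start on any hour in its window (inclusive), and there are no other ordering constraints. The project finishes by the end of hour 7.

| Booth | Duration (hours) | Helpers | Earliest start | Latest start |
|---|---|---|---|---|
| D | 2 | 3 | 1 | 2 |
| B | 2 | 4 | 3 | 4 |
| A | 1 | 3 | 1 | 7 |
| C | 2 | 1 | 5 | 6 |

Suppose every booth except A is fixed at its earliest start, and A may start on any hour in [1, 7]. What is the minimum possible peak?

4

A@1: h1:6  h2:3  h3:4  h4:4  h5:1  h6:1  h7:0 → peak 6
A@2: h1:3  h2:6  h3:4  h4:4  h5:1  h6:1  h7:0 → peak 6
A@3: h1:3  h2:3  h3:7  h4:4  h5:1  h6:1  h7:0 → peak 7
A@4: h1:3  h2:3  h3:4  h4:7  h5:1  h6:1  h7:0 → peak 7
A@5: h1:3  h2:3  h3:4  h4:4  h5:4  h6:1  h7:0 → peak 4
A@6: h1:3  h2:3  h3:4  h4:4  h5:1  h6:4  h7:0 → peak 4
A@7: h1:3  h2:3  h3:4  h4:4  h5:1  h6:1  h7:3 → peak 4
Best is A@5, peak 4.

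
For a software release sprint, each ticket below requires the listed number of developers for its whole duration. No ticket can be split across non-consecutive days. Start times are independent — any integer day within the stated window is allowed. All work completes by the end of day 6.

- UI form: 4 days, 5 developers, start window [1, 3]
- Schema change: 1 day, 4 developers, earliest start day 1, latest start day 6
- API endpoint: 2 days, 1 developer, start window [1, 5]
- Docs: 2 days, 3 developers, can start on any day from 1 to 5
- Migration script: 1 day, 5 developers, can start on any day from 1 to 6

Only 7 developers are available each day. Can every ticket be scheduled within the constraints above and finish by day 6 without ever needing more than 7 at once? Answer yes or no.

no

The minimum achievable peak is 8; 7 < 8, so no feasible schedule stays within the cap.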